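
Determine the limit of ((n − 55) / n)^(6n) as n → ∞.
lim = e^(−330)

Rewrite as (1 − 55/n)^(6n). By the standard limit (1 + x/n)^n → e^x, we have (1 − 55/n)^n → e^(−55), and raising to the 6th power gives e^(−330).
More precisely, ln[(1 − 55/n)^(6n)] = 6n · ln(1 − 55/n) = 6n · (-55/n + O(1/n^2)) = -330 + O(1/n) → -330.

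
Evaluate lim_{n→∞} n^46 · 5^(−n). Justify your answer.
lim = 0

Exponentials with base > 1 dominate every fixed polynomial: for any fixed c, n^c / 5^n → 0 as n → ∞ (e.g. by the ratio test, or by writing 5^n = e^(n ln 5) and noting e^(n ln 5) / n^c → ∞). Hence n^46 · 5^(−n) = n^46 / 5^n → 0.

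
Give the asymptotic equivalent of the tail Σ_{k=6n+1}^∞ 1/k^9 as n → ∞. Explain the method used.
Σ_{k>6n} 1/k^9 ~ 1/(8 · (6n)^8)

Compare to the integral: ∫_{6n}^∞ x^(−9) dx = [−x^(−8)/8]_{6n}^∞ = 1/((9−1)·(6n)^8). Euler-Maclaurin then gives
  Σ_{k>6n} 1/k^9 = ∫_{6n}^∞ dx/x^9 − 1/(2·(6n)^9) + O(1/(6n)^10).
(Equivalently this is ζ(9) − Σ_{k≤6n} 1/k^9.)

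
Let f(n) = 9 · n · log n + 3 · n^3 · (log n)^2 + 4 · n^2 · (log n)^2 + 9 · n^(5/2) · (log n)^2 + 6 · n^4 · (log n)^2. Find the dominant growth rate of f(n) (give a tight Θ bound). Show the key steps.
f(n) ∈ Θ(n^4 · (log n)^2)

Compare the terms by growth order. For large n, n^a · (log n)^b dominates n^a' · (log n)^b' iff a > a', or (a = a' and b > b'). Ranking the 5 terms shows the dominant one is 6 · n^4 · (log n)^2. Hence f(n) ∈ Θ(n^4 · (log n)^2).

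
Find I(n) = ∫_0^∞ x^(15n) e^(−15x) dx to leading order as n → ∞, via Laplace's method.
I(n) ~ (sqrt(2π·15n) / 15) · (15n/(15e))^(15n)

Write the integrand as exp(15n ln x − 15x) and set f(x) = 15n ln x − 15x. Then f'(x) = 15n/x − 15 = 0 at x* = 15n/15, and f''(x*) = −15n/x*^2 = −15^2/(15n). Laplace's method (interior maximum) gives
  I(n) ~ e^(f(x*)) · sqrt(2π / |f''(x*)|)
        = exp(15n ln(15n/15) − 15n) · sqrt(2π · 15n / 15^2)
        = (15n/15)^(15n) e^(−15n) · sqrt(2π·15n) / 15
        = (sqrt(2π·15n) / 15) · (15n/(15e))^(15n).
This matches Γ(15n+1)/15^(15n+1) with Stirling applied to Γ.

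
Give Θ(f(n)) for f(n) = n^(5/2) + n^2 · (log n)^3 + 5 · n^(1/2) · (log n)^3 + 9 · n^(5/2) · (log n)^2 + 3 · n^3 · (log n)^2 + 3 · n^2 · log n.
f(n) ∈ Θ(n^3 · (log n)^2)

Compare the terms by growth order. For large n, n^a · (log n)^b dominates n^a' · (log n)^b' iff a > a', or (a = a' and b > b'). Ranking the 6 terms shows the dominant one is 3 · n^3 · (log n)^2. Hence f(n) ∈ Θ(n^3 · (log n)^2).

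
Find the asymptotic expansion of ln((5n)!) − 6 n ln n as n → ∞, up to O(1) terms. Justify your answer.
ln((5n)!) − 6 n ln n = −n ln n + 5(ln 5 − 1) n + (1/2) ln(2π·5n) + O(1/n)

Stirling: ln((5n)!) = 5n ln(5n) − 5n + (1/2) ln(2π·5n) + O(1/n).
Expand 5n ln(5n) = 5n (ln n + ln 5) = 5n ln n + 5n ln 5.
Subtract 6n ln n: leading term is (5 − 6) n ln n = −n ln n. The next term is 5n ln 5 − 5n = 5(ln 5 − 1) n. Then the (1/2) ln(2π·5n) correction.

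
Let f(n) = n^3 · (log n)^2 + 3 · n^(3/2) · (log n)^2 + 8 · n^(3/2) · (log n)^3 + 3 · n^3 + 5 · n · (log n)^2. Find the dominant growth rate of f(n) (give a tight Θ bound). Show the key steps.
f(n) ∈ Θ(n^3 · (log n)^2)

Compare the terms by growth order. For large n, n^a · (log n)^b dominates n^a' · (log n)^b' iff a > a', or (a = a' and b > b'). Ranking the 5 terms shows the dominant one is n^3 · (log n)^2. Hence f(n) ∈ Θ(n^3 · (log n)^2).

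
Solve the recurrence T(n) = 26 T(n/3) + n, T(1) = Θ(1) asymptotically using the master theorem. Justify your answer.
T(n) = Θ(n^(log_3 26))

Master theorem: compare f(n) = n to n^(log_3 26) where log_3 26 ≈ 2.966. Since 1 < log_3 26, we have f(n) = O(n^(log_3 26 − ε)) for some ε > 0 — Case 1. Hence T(n) = Θ(n^(log_3 26)).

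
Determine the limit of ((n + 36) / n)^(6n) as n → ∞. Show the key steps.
lim = e^216

Rewrite as (1 + 36/n)^(6n). By the standard limit (1 + x/n)^n → e^x, we have (1 + 36/n)^n → e^36, and raising to the 6th power gives e^216.
More precisely, ln[(1 + 36/n)^(6n)] = 6n · ln(1 + 36/n) = 6n · (36/n + O(1/n^2)) = 216 + O(1/n) → 216.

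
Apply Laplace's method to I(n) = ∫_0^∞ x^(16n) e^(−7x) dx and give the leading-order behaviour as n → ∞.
I(n) ~ (sqrt(2π·16n) / 7) · (16n/(7e))^(16n)

Write the integrand as exp(16n ln x − 7x) and set f(x) = 16n ln x − 7x. Then f'(x) = 16n/x − 7 = 0 at x* = 16n/7, and f''(x*) = −16n/x*^2 = −7^2/(16n). Laplace's method (interior maximum) gives
  I(n) ~ e^(f(x*)) · sqrt(2π / |f''(x*)|)
        = exp(16n ln(16n/7) − 16n) · sqrt(2π · 16n / 7^2)
        = (16n/7)^(16n) e^(−16n) · sqrt(2π·16n) / 7
        = (sqrt(2π·16n) / 7) · (16n/(7e))^(16n).
This matches Γ(16n+1)/7^(16n+1) with Stirling applied to Γ.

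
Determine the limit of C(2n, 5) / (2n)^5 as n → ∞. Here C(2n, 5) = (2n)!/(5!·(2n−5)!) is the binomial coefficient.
lim = 1/5! = 1/120

With N = 2n → ∞: C(N, 5) / N^5 = [N(N−1)…(N−4)] / (5! · N^5) = (1/5!) · 1 · (1 − 1/(2n)) · (1 − 2/(2n)) · (1 − 3/(2n)) · (1 − 4/(2n)). Each factor → 1 as N → ∞, so the limit is 1/5! = 1/120.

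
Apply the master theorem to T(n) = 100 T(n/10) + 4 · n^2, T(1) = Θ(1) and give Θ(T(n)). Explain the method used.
T(n) = Θ(n^2 log n)

log_10 100 = 2, and f(n) = 4 · n^2 = Θ(n^(log_10 100)). This is Case 2 of the master theorem: T(n) = Θ(f(n) · log n) = Θ(n^2 log n).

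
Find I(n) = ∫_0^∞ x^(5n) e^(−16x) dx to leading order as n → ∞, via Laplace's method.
I(n) ~ (sqrt(2π·5n) / 16) · (5n/(16e))^(5n)

Write the integrand as exp(5n ln x − 16x) and set f(x) = 5n ln x − 16x. Then f'(x) = 5n/x − 16 = 0 at x* = 5n/16, and f''(x*) = −5n/x*^2 = −16^2/(5n). Laplace's method (interior maximum) gives
  I(n) ~ e^(f(x*)) · sqrt(2π / |f''(x*)|)
        = exp(5n ln(5n/16) − 5n) · sqrt(2π · 5n / 16^2)
        = (5n/16)^(5n) e^(−5n) · sqrt(2π·5n) / 16
        = (sqrt(2π·5n) / 16) · (5n/(16e))^(5n).
This matches Γ(5n+1)/16^(5n+1) with Stirling applied to Γ.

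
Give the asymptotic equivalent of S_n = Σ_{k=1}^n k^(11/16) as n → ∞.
S_n ~ (16/27) · n^(27/16)

Integral comparison: Σ_{k=1}^n k^(11/16) = ∫_0^n x^(11/16) dx + O(n^(11/16)). The integral is n^(1 + 11/16) / (1 + 11/16) = n^((11+16)/16) / ((11+16)/16) = (16/27) · n^(27/16).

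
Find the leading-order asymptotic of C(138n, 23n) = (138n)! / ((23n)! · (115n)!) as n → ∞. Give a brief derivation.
C(138n, 23n) ~ (46656/3125)^(23n) · sqrt(3/(5π·23n))

Write N = 23n. Apply Stirling to each factorial:
  (6N)! ~ sqrt(2π·6N) · (6N/e)^(6N),
  N! ~ sqrt(2π N) · (N/e)^N,
  (5N)! ~ sqrt(2π·5N) · (5N/e)^(5N).
The exponential factors combine to (6N)^(6N) / (N^N · (5N)^(5N)) = 6^(6N)/5^(5N) = (6^6/5^5)^N = (46656/3125)^N.
The square-root prefactors combine to sqrt(2π·6N) / (sqrt(2π N)·sqrt(2π·5N)) = sqrt(6 / (2π·5·N)) = sqrt(3/(5π·23n)).
Substituting N = 23n: C(138n, 23n) ~ (46656/3125)^(23n) · sqrt(3/(5π·23n)).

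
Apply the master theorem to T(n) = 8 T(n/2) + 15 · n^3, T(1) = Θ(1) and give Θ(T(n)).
T(n) = Θ(n^3 log n)

log_2 8 = 3, and f(n) = 15 · n^3 = Θ(n^(log_2 8)). This is Case 2 of the master theorem: T(n) = Θ(f(n) · log n) = Θ(n^3 log n).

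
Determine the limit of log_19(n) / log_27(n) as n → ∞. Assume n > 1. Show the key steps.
lim = ln(27) / ln(19) = log_19(27)

Change of base: log_19(n) = ln n / ln 19 and log_27(n) = ln n / ln 27. The ratio is (ln n / ln 19) · (ln 27 / ln n) = ln 27 / ln 19, a constant independent of n. So the limit is ln 27 / ln 19 = log_19(27).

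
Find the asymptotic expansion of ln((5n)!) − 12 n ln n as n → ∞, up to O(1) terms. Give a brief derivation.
ln((5n)!) − 12 n ln n = −7 n ln n + 5(ln 5 − 1) n + (1/2) ln(2π·5n) + O(1/n)

Stirling: ln((5n)!) = 5n ln(5n) − 5n + (1/2) ln(2π·5n) + O(1/n).
Expand 5n ln(5n) = 5n (ln n + ln 5) = 5n ln n + 5n ln 5.
Subtract 12n ln n: leading term is (5 − 12) n ln n = −7 n ln n. The next term is 5n ln 5 − 5n = 5(ln 5 − 1) n. Then the (1/2) ln(2π·5n) correction.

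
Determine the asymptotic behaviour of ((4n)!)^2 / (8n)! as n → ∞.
((4n)!)^2/(8n)! ~ ((2π·4n)^(1/2) / sqrt(2)) · 2^(−2·4n)  →  0

Write N = 4n. Stirling: N! ~ sqrt(2π N)(N/e)^N and (2N)! ~ sqrt(2π·2N)·(2N/e)^(2N).
  (N!)^2/(2N)! ~ (2π N)^(2/2) (N/e)^(2N) / [sqrt(2π·2N) (2N/e)^(2N)]
     = (2π N)^(2/2) / sqrt(2π·2N) · (N/(2N))^(2N)
     = (2π N)^((2−1)/2) / sqrt(2) · 2^(−2N).
Since 2^2 > 1, the factor 2^(−2N) decays exponentially, so the ratio → 0. Substituting N = 4n gives the stated form.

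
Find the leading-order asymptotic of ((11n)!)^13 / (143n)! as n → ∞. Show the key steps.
((11n)!)^13/(143n)! ~ ((2π·11n)^(12/2) / sqrt(13)) · 13^(−13·11n)  →  0

Write N = 11n. Stirling: N! ~ sqrt(2π N)(N/e)^N and (13N)! ~ sqrt(2π·13N)·(13N/e)^(13N).
  (N!)^13/(13N)! ~ (2π N)^(13/2) (N/e)^(13N) / [sqrt(2π·13N) (13N/e)^(13N)]
     = (2π N)^(13/2) / sqrt(2π·13N) · (N/(13N))^(13N)
     = (2π N)^((13−1)/2) / sqrt(13) · 13^(−13N).
Since 13^13 > 1, the factor 13^(−13N) decays exponentially, so the ratio → 0. Substituting N = 11n gives the stated form.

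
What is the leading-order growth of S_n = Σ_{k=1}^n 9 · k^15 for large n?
S_n ~ 9 · n^16 / 16

By integral comparison (Euler-Maclaurin), Σ_{k=1}^n 9 · k^15 = 9 · ∫_0^n x^15 dx + O(n^15) = 9 · n^16/16 + O(n^15). (Equivalently, Faulhaber's formula gives the same leading term.)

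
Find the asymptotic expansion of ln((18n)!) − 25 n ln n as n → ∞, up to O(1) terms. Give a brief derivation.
ln((18n)!) − 25 n ln n = −7 n ln n + 18(ln 18 − 1) n + (1/2) ln(2π·18n) + O(1/n)

Stirling: ln((18n)!) = 18n ln(18n) − 18n + (1/2) ln(2π·18n) + O(1/n).
Expand 18n ln(18n) = 18n (ln n + ln 18) = 18n ln n + 18n ln 18.
Subtract 25n ln n: leading term is (18 − 25) n ln n = −7 n ln n. The next term is 18n ln 18 − 18n = 18(ln 18 − 1) n. Then the (1/2) ln(2π·18n) correction.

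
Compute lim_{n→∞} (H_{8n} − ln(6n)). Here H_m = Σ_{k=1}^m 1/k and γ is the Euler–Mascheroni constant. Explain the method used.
lim = ln(4/3) + γ

By Euler-Maclaurin, H_m = ln m + γ + O(1/m). So
  H_{8n} − ln(6n) = ln(8n) + γ − ln(6n) + O(1/n)
                       = ln(8/6) + γ + O(1/n).
Hence the limit is ln(8/6) + γ (= ln(4/3)).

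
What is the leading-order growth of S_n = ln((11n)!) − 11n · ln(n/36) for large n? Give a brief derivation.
S_n ~ 11n · (ln 396 − 1) + O(ln n)

Stirling: ln((11n)!) = 11n ln(11n) − 11n + O(ln n).
  S_n = 11n ln(11n) − 11n − 11n ln(n/36) + O(ln n)
      = 11n ln(11n) − 11n ln n + 11n ln 36 − 11n + O(ln n)
      = 11n ln 11 + 11n ln 36 − 11n + O(ln n)
      = 11n (ln 396 − 1) + O(ln n).
Numerically ln(396) − 1 ≈ 4.9814.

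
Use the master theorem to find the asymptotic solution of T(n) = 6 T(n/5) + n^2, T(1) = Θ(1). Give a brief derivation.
T(n) = Θ(n^2)

log_5 6 ≈ 1.113. f(n) = n^2 dominates n^(log_5 6) since 2 > 1.113, and the regularity condition a·f(n/b) = 6·(n/5)^2 = (6/25)·n^2 ≤ c·f(n) holds with c = 6/25 ≈ 0.24 < 1. So this is Case 3: T(n) = Θ(f(n)) = Θ(n^2).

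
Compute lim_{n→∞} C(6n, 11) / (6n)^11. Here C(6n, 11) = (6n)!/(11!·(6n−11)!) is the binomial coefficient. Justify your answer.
lim = 1/11! = 1/39916800

With N = 6n → ∞: C(N, 11) / N^11 = [N(N−1)…(N−10)] / (11! · N^11) = (1/11!) · 1 · (1 − 1/(6n)) · … · (1 − 10/(6n)). Each factor → 1 as N → ∞, so the limit is 1/11! = 1/39916800.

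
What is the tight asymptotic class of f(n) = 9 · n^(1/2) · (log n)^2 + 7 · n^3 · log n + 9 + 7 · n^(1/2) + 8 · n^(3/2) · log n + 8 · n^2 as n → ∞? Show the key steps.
f(n) ∈ Θ(n^3 · log n)

Compare the terms by growth order. For large n, n^a · (log n)^b dominates n^a' · (log n)^b' iff a > a', or (a = a' and b > b'). Ranking the 6 terms shows the dominant one is 7 · n^3 · log n. Hence f(n) ∈ Θ(n^3 · log n).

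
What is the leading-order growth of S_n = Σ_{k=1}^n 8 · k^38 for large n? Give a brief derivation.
S_n ~ 8 · n^39 / 39

By integral comparison (Euler-Maclaurin), Σ_{k=1}^n 8 · k^38 = 8 · ∫_0^n x^38 dx + O(n^38) = 8 · n^39/39 + O(n^38). (Equivalently, Faulhaber's formula gives the same leading term.)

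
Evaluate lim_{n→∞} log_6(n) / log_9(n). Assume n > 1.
lim = ln(9) / ln(6) = log_6(9)

Change of base: log_6(n) = ln n / ln 6 and log_9(n) = ln n / ln 9. The ratio is (ln n / ln 6) · (ln 9 / ln n) = ln 9 / ln 6, a constant independent of n. So the limit is ln 9 / ln 6 = log_6(9).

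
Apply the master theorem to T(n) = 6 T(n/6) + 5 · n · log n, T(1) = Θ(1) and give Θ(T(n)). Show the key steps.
T(n) = Θ(n · (log n)^2)

Here log_6 6 = 1 and f(n) = 5 · n · log n = Θ(n^(log_6 6) · (log n)^1). This is the extended Case 2 of the master theorem (f matches the critical exponent up to log factors), giving T(n) = Θ(n^(log_6 6) · (log n)^(1+1)) = Θ(n · (log n)^2).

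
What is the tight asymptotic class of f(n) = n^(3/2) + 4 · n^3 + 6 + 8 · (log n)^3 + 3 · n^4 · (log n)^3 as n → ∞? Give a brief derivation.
f(n) ∈ Θ(n^4 · (log n)^3)

Compare the terms by growth order. For large n, n^a · (log n)^b dominates n^a' · (log n)^b' iff a > a', or (a = a' and b > b'). Ranking the 5 terms shows the dominant one is 3 · n^4 · (log n)^3. Hence f(n) ∈ Θ(n^4 · (log n)^3).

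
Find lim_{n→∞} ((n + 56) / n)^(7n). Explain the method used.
lim = e^392

Rewrite as (1 + 56/n)^(7n). By the standard limit (1 + x/n)^n → e^x, we have (1 + 56/n)^n → e^56, and raising to the 7th power gives e^392.
More precisely, ln[(1 + 56/n)^(7n)] = 7n · ln(1 + 56/n) = 7n · (56/n + O(1/n^2)) = 392 + O(1/n) → 392.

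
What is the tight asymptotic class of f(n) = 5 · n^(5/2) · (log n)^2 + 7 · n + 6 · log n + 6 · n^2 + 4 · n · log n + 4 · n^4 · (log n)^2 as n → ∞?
f(n) ∈ Θ(n^4 · (log n)^2)

Compare the terms by growth order. For large n, n^a · (log n)^b dominates n^a' · (log n)^b' iff a > a', or (a = a' and b > b'). Ranking the 6 terms shows the dominant one is 4 · n^4 · (log n)^2. Hence f(n) ∈ Θ(n^4 · (log n)^2).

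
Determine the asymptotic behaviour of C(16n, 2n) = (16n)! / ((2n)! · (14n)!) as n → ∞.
C(16n, 2n) ~ (16777216/823543)^(2n) · sqrt(4/(7π·2n))

Write N = 2n. Apply Stirling to each factorial:
  (8N)! ~ sqrt(2π·8N) · (8N/e)^(8N),
  N! ~ sqrt(2π N) · (N/e)^N,
  (7N)! ~ sqrt(2π·7N) · (7N/e)^(7N).
The exponential factors combine to (8N)^(8N) / (N^N · (7N)^(7N)) = 8^(8N)/7^(7N) = (8^8/7^7)^N = (16777216/823543)^N.
The square-root prefactors combine to sqrt(2π·8N) / (sqrt(2π N)·sqrt(2π·7N)) = sqrt(8 / (2π·7·N)) = sqrt(4/(7π·2n)).
Substituting N = 2n: C(16n, 2n) ~ (16777216/823543)^(2n) · sqrt(4/(7π·2n)).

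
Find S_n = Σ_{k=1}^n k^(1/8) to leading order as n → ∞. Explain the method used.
S_n ~ (8/9) · n^(9/8)

Integral comparison: Σ_{k=1}^n k^(1/8) = ∫_0^n x^(1/8) dx + O(n^(1/8)). The integral is n^(1 + 1/8) / (1 + 1/8) = n^((1+8)/8) / ((1+8)/8) = (8/9) · n^(9/8).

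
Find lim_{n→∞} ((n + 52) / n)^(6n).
lim = e^312

Rewrite as (1 + 52/n)^(6n). By the standard limit (1 + x/n)^n → e^x, we have (1 + 52/n)^n → e^52, and raising to the 6th power gives e^312.
More precisely, ln[(1 + 52/n)^(6n)] = 6n · ln(1 + 52/n) = 6n · (52/n + O(1/n^2)) = 312 + O(1/n) → 312.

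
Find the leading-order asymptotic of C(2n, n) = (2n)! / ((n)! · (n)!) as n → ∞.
C(2n, n) ~ (4)^(n) · sqrt(1/(π·n))

Write N = n. Apply Stirling to each factorial:
  (2N)! ~ sqrt(2π·2N) · (2N/e)^(2N),
  N! ~ sqrt(2π N) · (N/e)^N,
  (1N)! ~ sqrt(2π·1N) · (1N/e)^(1N).
The exponential factors combine to (2N)^(2N) / (N^N · (1N)^(1N)) = 2^(2N)/1^(1N) = (2^2/1^1)^N = (4)^N.
The square-root prefactors combine to sqrt(2π·2N) / (sqrt(2π N)·sqrt(2π·1N)) = sqrt(2 / (2π·1·N)) = sqrt(1/(π·n)).
Substituting N = n: C(2n, n) ~ (4)^(n) · sqrt(1/(π·n)).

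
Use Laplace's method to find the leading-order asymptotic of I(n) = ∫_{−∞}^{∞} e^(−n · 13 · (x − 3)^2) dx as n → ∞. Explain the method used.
I(n) = sqrt(π/(13n))

Here φ(x) = 13 · (x − 3)^2 has its unique minimum at x* = 3 with φ(x*) = 0 and φ''(x*) = 26. Laplace's method gives
  I(n) ~ e^(−n φ(x*)) · sqrt(2π / (n · φ''(x*))) = sqrt(2π / (26n)) = sqrt(π/(13n)).
This is exact: substituting u = (x − 3)·sqrt(13n) gives I(n) = (1/sqrt(13n)) ∫_{−∞}^{∞} e^(−u^2) du = sqrt(π/(13n)).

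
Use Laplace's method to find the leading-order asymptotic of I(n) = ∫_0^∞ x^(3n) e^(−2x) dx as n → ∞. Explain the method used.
I(n) ~ (sqrt(2π·3n) / 2) · (3n/(2e))^(3n)

Write the integrand as exp(3n ln x − 2x) and set f(x) = 3n ln x − 2x. Then f'(x) = 3n/x − 2 = 0 at x* = 3n/2, and f''(x*) = −3n/x*^2 = −2^2/(3n). Laplace's method (interior maximum) gives
  I(n) ~ e^(f(x*)) · sqrt(2π / |f''(x*)|)
        = exp(3n ln(3n/2) − 3n) · sqrt(2π · 3n / 2^2)
        = (3n/2)^(3n) e^(−3n) · sqrt(2π·3n) / 2
        = (sqrt(2π·3n) / 2) · (3n/(2e))^(3n).
This matches Γ(3n+1)/2^(3n+1) with Stirling applied to Γ.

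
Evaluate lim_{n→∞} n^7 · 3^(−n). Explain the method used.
lim = 0

Exponentials with base > 1 dominate every fixed polynomial: for any fixed c, n^c / 3^n → 0 as n → ∞ (e.g. by the ratio test, or by writing 3^n = e^(n ln 3) and noting e^(n ln 3) / n^c → ∞). Hence n^7 · 3^(−n) = n^7 / 3^n → 0.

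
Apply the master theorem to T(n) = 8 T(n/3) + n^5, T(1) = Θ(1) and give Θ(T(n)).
T(n) = Θ(n^5)

log_3 8 ≈ 1.893. f(n) = n^5 dominates n^(log_3 8) since 5 > 1.893, and the regularity condition a·f(n/b) = 8·(n/3)^5 = (8/243)·n^5 ≤ c·f(n) holds with c = 8/243 ≈ 0.0329 < 1. So this is Case 3: T(n) = Θ(f(n)) = Θ(n^5).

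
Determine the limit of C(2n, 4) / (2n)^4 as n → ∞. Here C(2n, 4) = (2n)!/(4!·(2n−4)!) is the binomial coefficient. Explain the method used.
lim = 1/4! = 1/24

With N = 2n → ∞: C(N, 4) / N^4 = [N(N−1)…(N−3)] / (4! · N^4) = (1/4!) · 1 · (1 − 1/(2n)) · (1 − 2/(2n)) · (1 − 3/(2n)). Each factor → 1 as N → ∞, so the limit is 1/4! = 1/24.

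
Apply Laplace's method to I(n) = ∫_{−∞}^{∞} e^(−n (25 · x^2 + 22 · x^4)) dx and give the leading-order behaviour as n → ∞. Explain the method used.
I(n) ~ sqrt(π/(25n))

φ(x) = 25 · x^2 + 22 · x^4 has its unique global minimum at x* = 0 (since φ'(x) = 50x + 88x^3 = 0 only at x = 0 for real x with both coefficients positive, and φ → ∞ as |x| → ∞). At x* = 0, φ(0) = 0 and φ''(0) = 50. Laplace's method then gives
  I(n) ~ sqrt(2π / (n · φ''(0))) · e^(−n φ(0)) = sqrt(2π / (50n)) = sqrt(π/(25n)).
The 22 · x^4 term contributes only at subleading order (an O(1/n) relative correction).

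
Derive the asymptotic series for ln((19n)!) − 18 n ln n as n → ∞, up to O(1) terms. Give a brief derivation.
ln((19n)!) − 18 n ln n = n ln n + 19(ln 19 − 1) n + (1/2) ln(2π·19n) + O(1/n)

Stirling: ln((19n)!) = 19n ln(19n) − 19n + (1/2) ln(2π·19n) + O(1/n).
Expand 19n ln(19n) = 19n (ln n + ln 19) = 19n ln n + 19n ln 19.
Subtract 18n ln n: leading term is (19 − 18) n ln n = n ln n. The next term is 19n ln 19 − 19n = 19(ln 19 − 1) n. Then the (1/2) ln(2π·19n) correction.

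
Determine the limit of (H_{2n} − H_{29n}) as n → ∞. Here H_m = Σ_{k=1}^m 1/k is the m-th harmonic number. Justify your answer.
lim = ln(2/29)

Euler-Maclaurin gives H_m = ln m + γ + 1/(2m) + O(1/m^2). The γ and O(1/m) terms cancel in the difference:
  H_{2n} − H_{29n} = ln(2n) − ln(29n) + O(1/n) = ln(2/29) + O(1/n).
Hence the limit is ln(2/29).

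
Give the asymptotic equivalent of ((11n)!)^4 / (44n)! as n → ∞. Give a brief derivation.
((11n)!)^4/(44n)! ~ ((2π·11n)^(3/2) / 2) · 4^(−4·11n)  →  0

Write N = 11n. Stirling: N! ~ sqrt(2π N)(N/e)^N and (4N)! ~ sqrt(2π·4N)·(4N/e)^(4N).
  (N!)^4/(4N)! ~ (2π N)^(4/2) (N/e)^(4N) / [sqrt(2π·4N) (4N/e)^(4N)]
     = (2π N)^(4/2) / sqrt(2π·4N) · (N/(4N))^(4N)
     = (2π N)^((4−1)/2) / 2 · 4^(−4N).
Since 4^4 > 1, the factor 4^(−4N) decays exponentially, so the ratio → 0. Substituting N = 11n gives the stated form.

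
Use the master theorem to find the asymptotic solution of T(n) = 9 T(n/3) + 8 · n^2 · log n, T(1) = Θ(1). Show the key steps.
T(n) = Θ(n^2 · (log n)^2)

Here log_3 9 = 2 and f(n) = 8 · n^2 · log n = Θ(n^(log_3 9) · (log n)^1). This is the extended Case 2 of the master theorem (f matches the critical exponent up to log factors), giving T(n) = Θ(n^(log_3 9) · (log n)^(1+1)) = Θ(n^2 · (log n)^2).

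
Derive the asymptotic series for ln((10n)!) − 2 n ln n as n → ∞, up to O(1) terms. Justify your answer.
ln((10n)!) − 2 n ln n = 8 n ln n + 10(ln 10 − 1) n + (1/2) ln(2π·10n) + O(1/n)

Stirling: ln((10n)!) = 10n ln(10n) − 10n + (1/2) ln(2π·10n) + O(1/n).
Expand 10n ln(10n) = 10n (ln n + ln 10) = 10n ln n + 10n ln 10.
Subtract 2n ln n: leading term is (10 − 2) n ln n = 8 n ln n. The next term is 10n ln 10 − 10n = 10(ln 10 − 1) n. Then the (1/2) ln(2π·10n) correction.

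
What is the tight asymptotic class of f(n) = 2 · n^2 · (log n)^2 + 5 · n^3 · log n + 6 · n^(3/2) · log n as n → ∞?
f(n) ∈ Θ(n^3 · log n)

Compare the terms by growth order. For large n, n^a · (log n)^b dominates n^a' · (log n)^b' iff a > a', or (a = a' and b > b'). Ranking the 3 terms shows the dominant one is 5 · n^3 · log n. Hence f(n) ∈ Θ(n^3 · log n).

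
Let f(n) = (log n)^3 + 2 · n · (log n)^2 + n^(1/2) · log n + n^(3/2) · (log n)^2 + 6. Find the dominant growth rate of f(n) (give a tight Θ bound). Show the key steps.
f(n) ∈ Θ(n^(3/2) · (log n)^2)

Compare the terms by growth order. For large n, n^a · (log n)^b dominates n^a' · (log n)^b' iff a > a', or (a = a' and b > b'). Ranking the 5 terms shows the dominant one is n^(3/2) · (log n)^2. Hence f(n) ∈ Θ(n^(3/2) · (log n)^2).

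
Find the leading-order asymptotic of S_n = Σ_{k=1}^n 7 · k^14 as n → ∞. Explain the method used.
S_n ~ 7 · n^15 / 15

By integral comparison (Euler-Maclaurin), Σ_{k=1}^n 7 · k^14 = 7 · ∫_0^n x^14 dx + O(n^14) = 7 · n^15/15 + O(n^14). (Equivalently, Faulhaber's formula gives the same leading term.)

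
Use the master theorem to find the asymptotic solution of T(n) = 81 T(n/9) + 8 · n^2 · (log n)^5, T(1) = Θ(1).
T(n) = Θ(n^2 · (log n)^6)

Here log_9 81 = 2 and f(n) = 8 · n^2 · (log n)^5 = Θ(n^(log_9 81) · (log n)^5). This is the extended Case 2 of the master theorem (f matches the critical exponent up to log factors), giving T(n) = Θ(n^(log_9 81) · (log n)^(5+1)) = Θ(n^2 · (log n)^6).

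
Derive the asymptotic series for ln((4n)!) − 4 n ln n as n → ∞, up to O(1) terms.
ln((4n)!) − 4 n ln n = 4(ln 4 − 1) n + (1/2) ln(2π·4n) + O(1/n)

Stirling: ln((4n)!) = 4n ln(4n) − 4n + (1/2) ln(2π·4n) + O(1/n).
Since 4n ln(4n) = 4n ln n + 4n ln 4, subtracting 4n ln n cancels the n ln n term exactly. What remains is 4(ln 4 − 1) n + (1/2) ln(2π·4n) + O(1/n).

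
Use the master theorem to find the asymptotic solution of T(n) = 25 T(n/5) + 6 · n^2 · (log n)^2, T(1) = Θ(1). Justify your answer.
T(n) = Θ(n^2 · (log n)^3)

Here log_5 25 = 2 and f(n) = 6 · n^2 · (log n)^2 = Θ(n^(log_5 25) · (log n)^2). This is the extended Case 2 of the master theorem (f matches the critical exponent up to log factors), giving T(n) = Θ(n^(log_5 25) · (log n)^(2+1)) = Θ(n^2 · (log n)^3).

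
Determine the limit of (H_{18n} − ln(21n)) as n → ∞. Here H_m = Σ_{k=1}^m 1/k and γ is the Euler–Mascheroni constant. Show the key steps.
lim = ln(6/7) + γ

By Euler-Maclaurin, H_m = ln m + γ + O(1/m). So
  H_{18n} − ln(21n) = ln(18n) + γ − ln(21n) + O(1/n)
                       = ln(18/21) + γ + O(1/n).
Hence the limit is ln(18/21) + γ (= ln(6/7)).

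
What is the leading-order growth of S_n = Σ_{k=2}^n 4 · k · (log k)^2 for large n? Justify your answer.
S_n ~ 2 · n^2 · (log n)^2

By integral comparison, S_n = ∫_1^n 4 · x · (log x)^2 dx + O(n · (log n)^2). For the integral, the leading term of ∫_1^n x^1 (log x)^2 dx is n^2/2 · (log n)^2 (by repeated integration by parts; each step lowers the log-exponent and produces a relatively O(1/log n) correction). Hence S_n ~ 2 · n^2 · (log n)^2.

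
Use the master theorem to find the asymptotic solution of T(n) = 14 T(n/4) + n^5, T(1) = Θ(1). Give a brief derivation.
T(n) = Θ(n^5)

log_4 14 ≈ 1.904. f(n) = n^5 dominates n^(log_4 14) since 5 > 1.904, and the regularity condition a·f(n/b) = 14·(n/4)^5 = (14/1024)·n^5 ≤ c·f(n) holds with c = 14/1024 ≈ 0.0137 < 1. So this is Case 3: T(n) = Θ(f(n)) = Θ(n^5).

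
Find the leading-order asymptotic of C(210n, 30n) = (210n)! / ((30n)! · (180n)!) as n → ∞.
C(210n, 30n) ~ (823543/46656)^(30n) · sqrt(7/(12π·30n))

Write N = 30n. Apply Stirling to each factorial:
  (7N)! ~ sqrt(2π·7N) · (7N/e)^(7N),
  N! ~ sqrt(2π N) · (N/e)^N,
  (6N)! ~ sqrt(2π·6N) · (6N/e)^(6N).
The exponential factors combine to (7N)^(7N) / (N^N · (6N)^(6N)) = 7^(7N)/6^(6N) = (7^7/6^6)^N = (823543/46656)^N.
The square-root prefactors combine to sqrt(2π·7N) / (sqrt(2π N)·sqrt(2π·6N)) = sqrt(7 / (2π·6·N)) = sqrt(7/(12π·30n)).
Substituting N = 30n: C(210n, 30n) ~ (823543/46656)^(30n) · sqrt(7/(12π·30n)).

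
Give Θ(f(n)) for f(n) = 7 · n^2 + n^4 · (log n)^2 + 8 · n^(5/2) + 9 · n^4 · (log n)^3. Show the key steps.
f(n) ∈ Θ(n^4 · (log n)^3)

Compare the terms by growth order. For large n, n^a · (log n)^b dominates n^a' · (log n)^b' iff a > a', or (a = a' and b > b'). Ranking the 4 terms shows the dominant one is 9 · n^4 · (log n)^3. Hence f(n) ∈ Θ(n^4 · (log n)^3).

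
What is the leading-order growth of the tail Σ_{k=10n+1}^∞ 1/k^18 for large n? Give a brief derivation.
Σ_{k>10n} 1/k^18 ~ 1/(17 · (10n)^17)

Compare to the integral: ∫_{10n}^∞ x^(−18) dx = [−x^(−17)/17]_{10n}^∞ = 1/((18−1)·(10n)^17). Euler-Maclaurin then gives
  Σ_{k>10n} 1/k^18 = ∫_{10n}^∞ dx/x^18 − 1/(2·(10n)^18) + O(1/(10n)^19).
(Equivalently this is ζ(18) − Σ_{k≤10n} 1/k^18.)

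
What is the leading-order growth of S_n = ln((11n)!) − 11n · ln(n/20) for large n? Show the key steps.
S_n ~ 11n · (ln 220 − 1) + O(ln n)

Stirling: ln((11n)!) = 11n ln(11n) − 11n + O(ln n).
  S_n = 11n ln(11n) − 11n − 11n ln(n/20) + O(ln n)
      = 11n ln(11n) − 11n ln n + 11n ln 20 − 11n + O(ln n)
      = 11n ln 11 + 11n ln 20 − 11n + O(ln n)
      = 11n (ln 220 − 1) + O(ln n).
Numerically ln(220) − 1 ≈ 4.3936.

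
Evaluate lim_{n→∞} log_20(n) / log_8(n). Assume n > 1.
lim = ln(8) / ln(20) = log_20(8)

Change of base: log_20(n) = ln n / ln 20 and log_8(n) = ln n / ln 8. The ratio is (ln n / ln 20) · (ln 8 / ln n) = ln 8 / ln 20, a constant independent of n. So the limit is ln 8 / ln 20 = log_20(8).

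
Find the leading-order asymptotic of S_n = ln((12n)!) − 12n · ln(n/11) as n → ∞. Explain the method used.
S_n ~ 12n · (ln 132 − 1) + O(ln n)

Stirling: ln((12n)!) = 12n ln(12n) − 12n + O(ln n).
  S_n = 12n ln(12n) − 12n − 12n ln(n/11) + O(ln n)
      = 12n ln(12n) − 12n ln n + 12n ln 11 − 12n + O(ln n)
      = 12n ln 12 + 12n ln 11 − 12n + O(ln n)
      = 12n (ln 132 − 1) + O(ln n).
Numerically ln(132) − 1 ≈ 3.8828.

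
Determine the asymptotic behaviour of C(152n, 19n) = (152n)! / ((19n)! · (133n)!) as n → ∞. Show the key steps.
C(152n, 19n) ~ (16777216/823543)^(19n) · sqrt(4/(7π·19n))

Write N = 19n. Apply Stirling to each factorial:
  (8N)! ~ sqrt(2π·8N) · (8N/e)^(8N),
  N! ~ sqrt(2π N) · (N/e)^N,
  (7N)! ~ sqrt(2π·7N) · (7N/e)^(7N).
The exponential factors combine to (8N)^(8N) / (N^N · (7N)^(7N)) = 8^(8N)/7^(7N) = (8^8/7^7)^N = (16777216/823543)^N.
The square-root prefactors combine to sqrt(2π·8N) / (sqrt(2π N)·sqrt(2π·7N)) = sqrt(8 / (2π·7·N)) = sqrt(4/(7π·19n)).
Substituting N = 19n: C(152n, 19n) ~ (16777216/823543)^(19n) · sqrt(4/(7π·19n)).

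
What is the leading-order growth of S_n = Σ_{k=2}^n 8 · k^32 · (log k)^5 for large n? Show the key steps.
S_n ~ 8 · n^33 · (log n)^5 / 33

By integral comparison, S_n = ∫_1^n 8 · x^32 · (log x)^5 dx + O(n^32 · (log n)^5). For the integral, the leading term of ∫_1^n x^32 (log x)^5 dx is n^33/33 · (log n)^5 (by repeated integration by parts; each step lowers the log-exponent and produces a relatively O(1/log n) correction). Hence S_n ~ 8 · n^33 · (log n)^5 / 33.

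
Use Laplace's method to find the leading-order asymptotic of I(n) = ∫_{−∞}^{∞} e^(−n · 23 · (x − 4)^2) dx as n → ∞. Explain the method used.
I(n) = sqrt(π/(23n))

Here φ(x) = 23 · (x − 4)^2 has its unique minimum at x* = 4 with φ(x*) = 0 and φ''(x*) = 46. Laplace's method gives
  I(n) ~ e^(−n φ(x*)) · sqrt(2π / (n · φ''(x*))) = sqrt(2π / (46n)) = sqrt(π/(23n)).
This is exact: substituting u = (x − 4)·sqrt(23n) gives I(n) = (1/sqrt(23n)) ∫_{−∞}^{∞} e^(−u^2) du = sqrt(π/(23n)).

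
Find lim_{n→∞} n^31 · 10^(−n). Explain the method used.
lim = 0

Exponentials with base > 1 dominate every fixed polynomial: for any fixed c, n^c / 10^n → 0 as n → ∞ (e.g. by the ratio test, or by writing 10^n = e^(n ln 10) and noting e^(n ln 10) / n^c → ∞). Hence n^31 · 10^(−n) = n^31 / 10^n → 0.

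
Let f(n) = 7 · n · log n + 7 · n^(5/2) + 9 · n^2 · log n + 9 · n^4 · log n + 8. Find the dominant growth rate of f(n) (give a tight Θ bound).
f(n) ∈ Θ(n^4 · log n)

Compare the terms by growth order. For large n, n^a · (log n)^b dominates n^a' · (log n)^b' iff a > a', or (a = a' and b > b'). Ranking the 5 terms shows the dominant one is 9 · n^4 · log n. Hence f(n) ∈ Θ(n^4 · log n).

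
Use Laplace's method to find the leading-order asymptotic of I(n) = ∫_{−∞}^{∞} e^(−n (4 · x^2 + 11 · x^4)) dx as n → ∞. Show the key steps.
I(n) ~ sqrt(π/(4n))

φ(x) = 4 · x^2 + 11 · x^4 has its unique global minimum at x* = 0 (since φ'(x) = 8x + 44x^3 = 0 only at x = 0 for real x with both coefficients positive, and φ → ∞ as |x| → ∞). At x* = 0, φ(0) = 0 and φ''(0) = 8. Laplace's method then gives
  I(n) ~ sqrt(2π / (n · φ''(0))) · e^(−n φ(0)) = sqrt(2π / (8n)) = sqrt(π/(4n)).
The 11 · x^4 term contributes only at subleading order (an O(1/n) relative correction).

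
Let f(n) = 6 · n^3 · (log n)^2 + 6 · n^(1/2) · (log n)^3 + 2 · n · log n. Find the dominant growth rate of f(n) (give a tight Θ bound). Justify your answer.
f(n) ∈ Θ(n^3 · (log n)^2)

Compare the terms by growth order. For large n, n^a · (log n)^b dominates n^a' · (log n)^b' iff a > a', or (a = a' and b > b'). Ranking the 3 terms shows the dominant one is 6 · n^3 · (log n)^2. Hence f(n) ∈ Θ(n^3 · (log n)^2).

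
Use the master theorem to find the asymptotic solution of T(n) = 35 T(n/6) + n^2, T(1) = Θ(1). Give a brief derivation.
T(n) = Θ(n^2)

log_6 35 ≈ 1.984. f(n) = n^2 dominates n^(log_6 35) since 2 > 1.984, and the regularity condition a·f(n/b) = 35·(n/6)^2 = (35/36)·n^2 ≤ c·f(n) holds with c = 35/36 ≈ 0.972 < 1. So this is Case 3: T(n) = Θ(f(n)) = Θ(n^2).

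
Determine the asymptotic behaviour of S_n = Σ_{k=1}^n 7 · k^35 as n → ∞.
S_n ~ 7 · n^36 / 36

By integral comparison (Euler-Maclaurin), Σ_{k=1}^n 7 · k^35 = 7 · ∫_0^n x^35 dx + O(n^35) = 7 · n^36/36 + O(n^35). (Equivalently, Faulhaber's formula gives the same leading term.)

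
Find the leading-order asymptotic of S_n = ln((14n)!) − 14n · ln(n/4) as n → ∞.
S_n ~ 14n · (ln 56 − 1) + O(ln n)

Stirling: ln((14n)!) = 14n ln(14n) − 14n + O(ln n).
  S_n = 14n ln(14n) − 14n − 14n ln(n/4) + O(ln n)
      = 14n ln(14n) − 14n ln n + 14n ln 4 − 14n + O(ln n)
      = 14n ln 14 + 14n ln 4 − 14n + O(ln n)
      = 14n (ln 56 − 1) + O(ln n).
Numerically ln(56) − 1 ≈ 3.0254.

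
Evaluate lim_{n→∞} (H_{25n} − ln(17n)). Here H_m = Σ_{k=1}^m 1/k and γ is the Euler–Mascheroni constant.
lim = ln(25/17) + γ

By Euler-Maclaurin, H_m = ln m + γ + O(1/m). So
  H_{25n} − ln(17n) = ln(25n) + γ − ln(17n) + O(1/n)
                       = ln(25/17) + γ + O(1/n).
Hence the limit is ln(25/17) + γ.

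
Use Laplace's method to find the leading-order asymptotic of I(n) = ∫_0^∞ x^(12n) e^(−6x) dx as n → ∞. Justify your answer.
I(n) ~ (sqrt(2π·12n) / 6) · (12n/(6e))^(12n)

Write the integrand as exp(12n ln x − 6x) and set f(x) = 12n ln x − 6x. Then f'(x) = 12n/x − 6 = 0 at x* = 12n/6, and f''(x*) = −12n/x*^2 = −6^2/(12n). Laplace's method (interior maximum) gives
  I(n) ~ e^(f(x*)) · sqrt(2π / |f''(x*)|)
        = exp(12n ln(12n/6) − 12n) · sqrt(2π · 12n / 6^2)
        = (12n/6)^(12n) e^(−12n) · sqrt(2π·12n) / 6
        = (sqrt(2π·12n) / 6) · (12n/(6e))^(12n).
This matches Γ(12n+1)/6^(12n+1) with Stirling applied to Γ.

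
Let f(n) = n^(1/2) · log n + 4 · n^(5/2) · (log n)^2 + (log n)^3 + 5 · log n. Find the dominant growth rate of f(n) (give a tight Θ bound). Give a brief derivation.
f(n) ∈ Θ(n^(5/2) · (log n)^2)

Compare the terms by growth order. For large n, n^a · (log n)^b dominates n^a' · (log n)^b' iff a > a', or (a = a' and b > b'). Ranking the 4 terms shows the dominant one is 4 · n^(5/2) · (log n)^2. Hence f(n) ∈ Θ(n^(5/2) · (log n)^2).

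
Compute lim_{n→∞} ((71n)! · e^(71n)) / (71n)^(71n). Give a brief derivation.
lim = ∞

Stirling: (71n)! ~ sqrt(2π·71n) · (71n/e)^(71n). Hence
  (71n)! · e^(71n) / (71n)^(71n) ~ sqrt(2π·71n) = sqrt(2π·71) · sqrt(n) → ∞.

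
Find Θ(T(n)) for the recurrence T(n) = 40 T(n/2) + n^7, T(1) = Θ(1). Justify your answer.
T(n) = Θ(n^7)

log_2 40 ≈ 5.322. f(n) = n^7 dominates n^(log_2 40) since 7 > 5.322, and the regularity condition a·f(n/b) = 40·(n/2)^7 = (40/128)·n^7 ≤ c·f(n) holds with c = 40/128 ≈ 0.312 < 1. So this is Case 3: T(n) = Θ(f(n)) = Θ(n^7).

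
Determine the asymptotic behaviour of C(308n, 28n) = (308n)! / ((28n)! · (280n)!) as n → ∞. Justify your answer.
C(308n, 28n) ~ (285311670611/10000000000)^(28n) · sqrt(11/(20π·28n))

Write N = 28n. Apply Stirling to each factorial:
  (11N)! ~ sqrt(2π·11N) · (11N/e)^(11N),
  N! ~ sqrt(2π N) · (N/e)^N,
  (10N)! ~ sqrt(2π·10N) · (10N/e)^(10N).
The exponential factors combine to (11N)^(11N) / (N^N · (10N)^(10N)) = 11^(11N)/10^(10N) = (11^11/10^10)^N = (285311670611/10000000000)^N.
The square-root prefactors combine to sqrt(2π·11N) / (sqrt(2π N)·sqrt(2π·10N)) = sqrt(11 / (2π·10·N)) = sqrt(11/(20π·28n)).
Substituting N = 28n: C(308n, 28n) ~ (285311670611/10000000000)^(28n) · sqrt(11/(20π·28n)).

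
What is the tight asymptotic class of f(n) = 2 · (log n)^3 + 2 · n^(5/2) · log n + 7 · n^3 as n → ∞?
f(n) ∈ Θ(n^3)

Compare the terms by growth order. For large n, n^a · (log n)^b dominates n^a' · (log n)^b' iff a > a', or (a = a' and b > b'). Ranking the 3 terms shows the dominant one is 7 · n^3. Hence f(n) ∈ Θ(n^3).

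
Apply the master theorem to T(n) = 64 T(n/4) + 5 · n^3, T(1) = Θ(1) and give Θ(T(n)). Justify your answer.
T(n) = Θ(n^3 log n)

log_4 64 = 3, and f(n) = 5 · n^3 = Θ(n^(log_4 64)). This is Case 2 of the master theorem: T(n) = Θ(f(n) · log n) = Θ(n^3 log n).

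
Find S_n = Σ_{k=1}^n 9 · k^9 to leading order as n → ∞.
S_n ~ 9 · n^10 / 10

By integral comparison (Euler-Maclaurin), Σ_{k=1}^n 9 · k^9 = 9 · ∫_0^n x^9 dx + O(n^9) = 9 · n^10/10 + O(n^9). (Equivalently, Faulhaber's formula gives the same leading term.)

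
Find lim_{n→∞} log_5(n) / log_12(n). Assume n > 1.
lim = ln(12) / ln(5) = log_5(12)

Change of base: log_5(n) = ln n / ln 5 and log_12(n) = ln n / ln 12. The ratio is (ln n / ln 5) · (ln 12 / ln n) = ln 12 / ln 5, a constant independent of n. So the limit is ln 12 / ln 5 = log_5(12).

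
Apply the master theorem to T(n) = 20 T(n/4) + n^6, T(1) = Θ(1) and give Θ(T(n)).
T(n) = Θ(n^6)

log_4 20 ≈ 2.161. f(n) = n^6 dominates n^(log_4 20) since 6 > 2.161, and the regularity condition a·f(n/b) = 20·(n/4)^6 = (20/4096)·n^6 ≤ c·f(n) holds with c = 20/4096 ≈ 0.00488 < 1. So this is Case 3: T(n) = Θ(f(n)) = Θ(n^6).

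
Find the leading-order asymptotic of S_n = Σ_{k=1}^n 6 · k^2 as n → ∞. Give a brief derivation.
S_n ~ 2 · n^3

By integral comparison (Euler-Maclaurin), Σ_{k=1}^n 6 · k^2 = 6 · ∫_0^n x^2 dx + O(n^2) = 6 · n^3/3 = 2 · n^3 + O(n^2). (Equivalently, Faulhaber's formula gives the same leading term.)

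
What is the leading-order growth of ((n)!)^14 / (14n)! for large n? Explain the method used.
((n)!)^14/(14n)! ~ ((2π·n)^(13/2) / sqrt(14)) · 14^(−14·n)  →  0

Write N = n. Stirling: N! ~ sqrt(2π N)(N/e)^N and (14N)! ~ sqrt(2π·14N)·(14N/e)^(14N).
  (N!)^14/(14N)! ~ (2π N)^(14/2) (N/e)^(14N) / [sqrt(2π·14N) (14N/e)^(14N)]
     = (2π N)^(14/2) / sqrt(2π·14N) · (N/(14N))^(14N)
     = (2π N)^((14−1)/2) / sqrt(14) · 14^(−14N).
Since 14^14 > 1, the factor 14^(−14N) decays exponentially, so the ratio → 0. Substituting N = n gives the stated form.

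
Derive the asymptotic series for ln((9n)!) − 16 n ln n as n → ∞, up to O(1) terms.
ln((9n)!) − 16 n ln n = −7 n ln n + 9(ln 9 − 1) n + (1/2) ln(2π·9n) + O(1/n)

Stirling: ln((9n)!) = 9n ln(9n) − 9n + (1/2) ln(2π·9n) + O(1/n).
Expand 9n ln(9n) = 9n (ln n + ln 9) = 9n ln n + 9n ln 9.
Subtract 16n ln n: leading term is (9 − 16) n ln n = −7 n ln n. The next term is 9n ln 9 − 9n = 9(ln 9 − 1) n. Then the (1/2) ln(2π·9n) correction.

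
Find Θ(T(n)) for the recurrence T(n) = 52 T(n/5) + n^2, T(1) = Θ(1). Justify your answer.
T(n) = Θ(n^(log_5 52))

Master theorem: compare f(n) = n^2 to n^(log_5 52) where log_5 52 ≈ 2.455. Since 2 < log_5 52, we have f(n) = O(n^(log_5 52 − ε)) for some ε > 0 — Case 1. Hence T(n) = Θ(n^(log_5 52)).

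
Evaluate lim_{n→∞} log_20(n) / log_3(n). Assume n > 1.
lim = ln(3) / ln(20) = log_20(3)

Change of base: log_20(n) = ln n / ln 20 and log_3(n) = ln n / ln 3. The ratio is (ln n / ln 20) · (ln 3 / ln n) = ln 3 / ln 20, a constant independent of n. So the limit is ln 3 / ln 20 = log_20(3).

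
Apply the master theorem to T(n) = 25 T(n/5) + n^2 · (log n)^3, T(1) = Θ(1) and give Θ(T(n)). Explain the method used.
T(n) = Θ(n^2 · (log n)^4)

Here log_5 25 = 2 and f(n) = n^2 · (log n)^3 = Θ(n^(log_5 25) · (log n)^3). This is the extended Case 2 of the master theorem (f matches the critical exponent up to log factors), giving T(n) = Θ(n^(log_5 25) · (log n)^(3+1)) = Θ(n^2 · (log n)^4).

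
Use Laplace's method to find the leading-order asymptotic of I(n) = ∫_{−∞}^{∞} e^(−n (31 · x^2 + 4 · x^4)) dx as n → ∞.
I(n) ~ sqrt(π/(31n))

φ(x) = 31 · x^2 + 4 · x^4 has its unique global minimum at x* = 0 (since φ'(x) = 62x + 16x^3 = 0 only at x = 0 for real x with both coefficients positive, and φ → ∞ as |x| → ∞). At x* = 0, φ(0) = 0 and φ''(0) = 62. Laplace's method then gives
  I(n) ~ sqrt(2π / (n · φ''(0))) · e^(−n φ(0)) = sqrt(2π / (62n)) = sqrt(π/(31n)).
The 4 · x^4 term contributes only at subleading order (an O(1/n) relative correction).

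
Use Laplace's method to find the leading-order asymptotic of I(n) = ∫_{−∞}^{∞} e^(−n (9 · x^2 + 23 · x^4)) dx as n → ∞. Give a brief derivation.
I(n) ~ sqrt(π/(9n))

φ(x) = 9 · x^2 + 23 · x^4 has its unique global minimum at x* = 0 (since φ'(x) = 18x + 92x^3 = 0 only at x = 0 for real x with both coefficients positive, and φ → ∞ as |x| → ∞). At x* = 0, φ(0) = 0 and φ''(0) = 18. Laplace's method then gives
  I(n) ~ sqrt(2π / (n · φ''(0))) · e^(−n φ(0)) = sqrt(2π / (18n)) = sqrt(π/(9n)).
The 23 · x^4 term contributes only at subleading order (an O(1/n) relative correction).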